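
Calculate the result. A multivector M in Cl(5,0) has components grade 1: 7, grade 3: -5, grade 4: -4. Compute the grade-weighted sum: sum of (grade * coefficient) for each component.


Grade-weighted sum = sum of grade_k * coefficient_k
1*7 = 7
3*(-5) = -15
4*(-4) = -16
Total = 7 + (-15) + (-16) = -24


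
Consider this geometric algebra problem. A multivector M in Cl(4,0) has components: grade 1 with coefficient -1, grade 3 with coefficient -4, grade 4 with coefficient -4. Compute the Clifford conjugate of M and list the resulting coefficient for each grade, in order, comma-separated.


Clifford conjugate sign for grade k: (-1)^(k(k+1)/2)
Grade 1: (-1)^(1*2/2) = (-1)^1 = -1, coeff -1 -> 1
Grade 3: (-1)^(3*4/2) = (-1)^6 = 1, coeff -4 -> -4
Grade 4: (-1)^(4*5/2) = (-1)^10 = 1, coeff -4 -> -4
Conjugated coefficients: 1, -4, -4


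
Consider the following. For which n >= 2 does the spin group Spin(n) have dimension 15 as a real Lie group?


dim Spin(n) = dim so(n) = n(n-1)/2.
Solve n(n-1)/2 = 15, i.e. n^2 - n - 30 = 0.
Discriminant = 1 + 8*15 = 121
n = (1 + sqrt(121))/2 = (1 + 11)/2 = 6


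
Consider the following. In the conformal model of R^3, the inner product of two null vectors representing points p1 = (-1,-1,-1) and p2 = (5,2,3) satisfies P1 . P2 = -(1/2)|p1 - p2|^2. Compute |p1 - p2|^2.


p1 - p2 = (-6, -3, -4)
|p1 - p2|^2 = (-6)^2 + (-3)^2 + (-4)^2
= 36 + 9 + 16
= 61


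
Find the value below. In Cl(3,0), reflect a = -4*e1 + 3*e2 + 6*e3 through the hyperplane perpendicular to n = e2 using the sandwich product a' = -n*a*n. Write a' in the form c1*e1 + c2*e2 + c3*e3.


Reflection formula: a' = -n*a*n, with n = e2 (unit vector, n^2 = 1).
For reflection through hyperplane perp to e2:
The component along e2 flips sign, others stay.
a = (-4, 3, 6)
a' = (-4, -3, 6)
a' = -4*e1 - 3*e2 + 6*e3


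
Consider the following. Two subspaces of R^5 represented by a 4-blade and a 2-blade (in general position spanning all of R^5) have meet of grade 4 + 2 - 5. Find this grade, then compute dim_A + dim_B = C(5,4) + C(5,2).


Meet grade = grade(A) + grade(B) - n
= 4 + 2 - 5 = 1
C(5,4) = 5
C(5,2) = 10
dim_A + dim_B = 5 + 10 = 15


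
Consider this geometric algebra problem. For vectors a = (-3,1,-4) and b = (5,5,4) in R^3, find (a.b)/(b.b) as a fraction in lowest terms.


Projection coefficient = (a . b) / (b . b)
a . b = (-3)*5 + 1*5 + (-4)*4
= -15 + 5 + (-16) = -26
b . b = 5^2 + 5^2 + 4^2
= 25 + 25 + 16 = 66
Coefficient = -26/66
In lowest terms: -13/33


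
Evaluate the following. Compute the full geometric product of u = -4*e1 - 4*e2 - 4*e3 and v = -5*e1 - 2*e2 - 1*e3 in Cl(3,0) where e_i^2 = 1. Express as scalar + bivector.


In Cl(3,0): e_i^2 = 1, e_ie_j = -e_je_i for i != j.
Scalar part = u . v = (-4)*(-5) + (-4)*(-2) + (-4)*(-1)
= 20 + 8 + 4 = 32
e12 coeff = (-4)*(-2) - (-4)*(-5) = 8 - 20 = -12
e13 coeff = (-4)*(-1) - (-4)*(-5) = 4 - 20 = -16
e23 coeff = (-4)*(-1) - (-4)*(-2) = 4 - 8 = -4
uv = 32 - 12*e12 - 16*e13 - 4*e23


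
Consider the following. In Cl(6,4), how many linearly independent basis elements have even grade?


Even subalgebra dimension = 2^(n-1)
n = 6 + 4 = 10
2^(10 - 1) = 2^9 = 512
Verification: sum of C(10,k) for even k = 1 + 45 + 210 + 210 + 45 + 1 = 512
Result = 512


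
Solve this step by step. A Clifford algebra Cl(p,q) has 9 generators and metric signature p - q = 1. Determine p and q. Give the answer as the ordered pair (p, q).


We need p + q = 9 and p - q = 1.
Adding: 2p = 9 + 1 = 10, so p = 5.
Then q = 9 - 5 = 4.
(p, q) = (5, 4)


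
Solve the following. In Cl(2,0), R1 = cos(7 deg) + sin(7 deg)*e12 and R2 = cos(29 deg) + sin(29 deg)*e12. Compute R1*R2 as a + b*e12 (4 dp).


Same-plane rotors commute and their half-angles add:
R1*R2 = cos(a1 + a2) + sin(a1 + a2)*e12.
a1 + a2 = 7 + 29 = 36 deg
cos(36 deg) = 0.8090
sin(36 deg) = 0.5878
R1*R2 = 0.8090 + 0.5878*e12


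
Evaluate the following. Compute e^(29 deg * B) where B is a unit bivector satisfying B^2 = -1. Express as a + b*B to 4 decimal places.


For a unit bivector B with B^2 = -1, the exponential series gives
e^(theta*B) = cos(theta) + sin(theta)*B (the GA analogue of Euler's formula).
theta = 29 degrees = 0.506145 rad
cos(29 deg) = 0.8746
sin(29 deg) = 0.4848
exp(theta*B) = 0.8746 + 0.4848*B


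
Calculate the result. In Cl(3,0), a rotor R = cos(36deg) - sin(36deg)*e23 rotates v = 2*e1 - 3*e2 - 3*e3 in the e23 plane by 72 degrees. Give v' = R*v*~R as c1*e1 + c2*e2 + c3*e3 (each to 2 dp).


Rotor R = cos(36deg) - sin(36deg)*e23
Rotation angle theta = 2 * 36 = 72 degrees in the e23 plane (e2 -> e3).
The component perpendicular to the plane (e1) is invariant: v'_1 = v1 = 2.00
cos(72deg) = 0.3090, sin(72deg) = 0.9511
v'_2 = v2*cos(theta) - v3*sin(theta) = -3*0.3090 - (-3)*0.9511 = 1.93
v'_3 = v2*sin(theta) + v3*cos(theta) = -3*0.9511 + (-3)*0.3090 = -3.78
v' = 2.00*e1 + 1.93*e2 - 3.78*e3


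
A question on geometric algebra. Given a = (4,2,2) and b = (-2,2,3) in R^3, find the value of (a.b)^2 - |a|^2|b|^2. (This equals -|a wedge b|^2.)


a . b = 4*(-2) + 2*2 + 2*3
= -8 + 4 + 6 = 2
|a|^2 = 4^2 + 2^2 + 2^2 = 24
|b|^2 = (-2)^2 + 2^2 + 3^2 = 17
(a.b)^2 = 2^2 = 4
|a|^2 * |b|^2 = 24 * 17 = 408
Result = 4 - 408 = -404


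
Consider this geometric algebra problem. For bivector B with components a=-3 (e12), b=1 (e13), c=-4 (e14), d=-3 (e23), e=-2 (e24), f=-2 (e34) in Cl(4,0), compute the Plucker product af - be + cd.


Plucker relation: af - be + cd
a*f = (-3)*(-2) = 6
b*e = 1*(-2) = -2
c*d = (-4)*(-3) = 12
af - be + cd = 6 - (-2) + 12
= 20


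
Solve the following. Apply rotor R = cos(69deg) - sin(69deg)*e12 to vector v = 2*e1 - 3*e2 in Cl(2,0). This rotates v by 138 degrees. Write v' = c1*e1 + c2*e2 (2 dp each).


Rotor R = cos(69deg) - sin(69deg)*e12
Rotation angle theta = 2 * 69 = 138 degrees
v' = R*v*~R rotates v by theta.
cos(138deg) = -0.7431, sin(138deg) = 0.6691
v'_1 = 2*cos(138deg) - (-3)*sin(138deg)
= 2*(-0.7431) - (-3)*0.6691
= 0.52
v'_2 = 2*sin(138deg) + (-3)*cos(138deg)
= 2*0.6691 + (-3)*(-0.7431)
= 3.57
v' = 0.52*e1 + 3.57*e2


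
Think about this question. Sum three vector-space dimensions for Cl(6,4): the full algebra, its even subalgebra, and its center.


n = 6 + 4 = 10
Total dim = 2^10 = 1024
Even subalgebra dim = 2^9 = 512
n is even, so center dim = 1
Sum = 1024 + 512 + 1 = 1537


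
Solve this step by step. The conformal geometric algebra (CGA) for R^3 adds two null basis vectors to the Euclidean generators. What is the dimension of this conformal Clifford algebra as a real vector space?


The conformal model of R^3 uses Cl(4,1): the 3 Euclidean generators plus two extra orthogonal generators e+ (e+^2 = +1) and e- (e-^2 = -1), from which the null vectors e0, einf are built.
Number of generators m = 3 + 2 = 5.
dim Cl(p,q) = 2^m = 2^5 = 32


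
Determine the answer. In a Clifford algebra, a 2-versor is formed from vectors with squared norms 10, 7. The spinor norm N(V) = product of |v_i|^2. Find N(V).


Spinor norm N(V) = |v1|^2 * |v2|^2 * ... * |v2|^2
= 10 * 7
Running product: 10, 70
N(V) = 70


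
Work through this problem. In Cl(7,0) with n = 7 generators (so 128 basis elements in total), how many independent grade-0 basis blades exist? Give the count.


Number of grade-k basis blades in Cl(p,q) with n = p + q is C(n, k).
n = 7 + 0 = 7
C(7, 0) = 7! / (0! * 7!)
= 5040 / (1 * 5040)
= 1


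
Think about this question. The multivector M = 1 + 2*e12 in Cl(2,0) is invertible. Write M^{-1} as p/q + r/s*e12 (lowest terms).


M = 1 + 2*e12, where e12^2 = -1.
Since M commutes with its reverse ~M = a - b*e12, M * ~M = a^2 - b^2*e12^2 = a^2 + b^2.
So M^{-1} = ~M / (a^2 + b^2) = (a - b*e12)/(a^2 + b^2).
a^2 + b^2 = 1 + 4 = 5
Scalar part = 1/5 = 1/5
Bivector coeff = -2/5 = -2/5
M^{-1} = 1/5 - 2/5*e12


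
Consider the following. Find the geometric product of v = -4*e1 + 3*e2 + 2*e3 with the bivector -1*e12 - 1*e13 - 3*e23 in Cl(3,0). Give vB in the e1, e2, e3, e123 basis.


vB has grade-1 (vector) and grade-3 (trivector) parts: vB = (v _| B) + (v ^ B).
Vector part <vB>_1:
  e1: -v2*b12 - v3*b13 = -(3)*(-1) - (2)*(-1) = 5
  e2: v1*b12 - v3*b23 = (-4)*(-1) - (2)*(-3) = 10
  e3: v1*b13 + v2*b23 = (-4)*(-1) + (3)*(-3) = -5
Trivector part <vB>_3:
  e123: v1*b23 - v2*b13 + v3*b12 = (-4)*(-3) - (3)*(-1) + (2)*(-1) = 13
vB = 5*e1 + 10*e2 - 5*e3 + 13*e123


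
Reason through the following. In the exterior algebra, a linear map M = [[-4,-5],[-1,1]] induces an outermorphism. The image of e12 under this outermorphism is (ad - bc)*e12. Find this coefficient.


The outermorphism of a linear map f sends e1^e2 to f(e1)^f(e2).
f(e1) = -4*e1 - 1*e2
f(e2) = -5*e1 + 1*e2
f(e1) ^ f(e2) = (-4*e1 - 1*e2) ^ (-5*e1 + 1*e2)
= (-4)*1*e12 + (-1)*(-5)*e21
= (-4 - 5)*e12
= -9*e12
Coefficient = -9


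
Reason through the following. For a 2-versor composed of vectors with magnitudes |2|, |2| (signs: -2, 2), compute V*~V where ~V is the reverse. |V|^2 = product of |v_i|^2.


Each vector v_i has |v_i|^2 = s_i^2
Squared scales: (-2)^2 = 4, 2^2 = 4
|V|^2 = 4 * 4
= 16


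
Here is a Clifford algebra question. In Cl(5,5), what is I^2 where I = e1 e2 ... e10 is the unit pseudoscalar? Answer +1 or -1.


The pseudoscalar I = e1...e_n (product of all n generators) of Cl(p,q) satisfies I^2 = (-1)^(q + n(n-1)/2).
p = 5, q = 5, n = p + q = 10
n(n-1)/2 = 10 * 9 / 2 = 45
Exponent = q + n(n-1)/2 = 5 + 45 = 50
I^2 = (-1)^50 = +1


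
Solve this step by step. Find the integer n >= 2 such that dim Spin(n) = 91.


dim Spin(n) = dim so(n) = n(n-1)/2.
Solve n(n-1)/2 = 91, i.e. n^2 - n - 182 = 0.
Discriminant = 1 + 8*91 = 729
n = (1 + sqrt(729))/2 = (1 + 27)/2 = 14


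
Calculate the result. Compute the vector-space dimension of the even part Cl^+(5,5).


Even subalgebra dimension = 2^(n-1)
n = 5 + 5 = 10
2^(10 - 1) = 2^9 = 512
Verification: sum of C(10,k) for even k = 1 + 45 + 210 + 210 + 45 + 1 = 512
Result = 512


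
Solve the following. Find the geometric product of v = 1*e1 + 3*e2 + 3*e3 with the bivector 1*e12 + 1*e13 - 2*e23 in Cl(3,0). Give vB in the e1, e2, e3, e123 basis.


vB has grade-1 (vector) and grade-3 (trivector) parts: vB = (v _| B) + (v ^ B).
Vector part <vB>_1:
  e1: -v2*b12 - v3*b13 = -(3)*(1) - (3)*(1) = -6
  e2: v1*b12 - v3*b23 = (1)*(1) - (3)*(-2) = 7
  e3: v1*b13 + v2*b23 = (1)*(1) + (3)*(-2) = -5
Trivector part <vB>_3:
  e123: v1*b23 - v2*b13 + v3*b12 = (1)*(-2) - (3)*(1) + (3)*(1) = -2
vB = -6*e1 + 7*e2 - 5*e3 - 2*e123


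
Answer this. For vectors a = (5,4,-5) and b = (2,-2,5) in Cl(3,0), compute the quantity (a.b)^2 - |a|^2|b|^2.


a . b = 5*2 + 4*(-2) + (-5)*5
= 10 + (-8) + (-25) = -23
|a|^2 = 5^2 + 4^2 + (-5)^2 = 66
|b|^2 = 2^2 + (-2)^2 + 5^2 = 33
(a.b)^2 = (-23)^2 = 529
|a|^2 * |b|^2 = 66 * 33 = 2178
Result = 529 - 2178 = -1649


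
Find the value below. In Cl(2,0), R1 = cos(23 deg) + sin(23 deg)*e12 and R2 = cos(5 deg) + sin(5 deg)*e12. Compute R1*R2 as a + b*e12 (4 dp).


Same-plane rotors commute and their half-angles add:
R1*R2 = cos(a1 + a2) + sin(a1 + a2)*e12.
a1 + a2 = 23 + 5 = 28 deg
cos(28 deg) = 0.8829
sin(28 deg) = 0.4695
R1*R2 = 0.8829 + 0.4695*e12


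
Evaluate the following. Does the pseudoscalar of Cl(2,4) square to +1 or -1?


The pseudoscalar I = e1...e_n (product of all n generators) of Cl(p,q) satisfies I^2 = (-1)^(q + n(n-1)/2).
p = 2, q = 4, n = p + q = 6
n(n-1)/2 = 6 * 5 / 2 = 15
Exponent = q + n(n-1)/2 = 4 + 15 = 19
I^2 = (-1)^19 = -1


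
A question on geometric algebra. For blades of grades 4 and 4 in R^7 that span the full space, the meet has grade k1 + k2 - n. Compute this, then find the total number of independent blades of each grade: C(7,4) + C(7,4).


Meet grade = grade(A) + grade(B) - n
= 4 + 4 - 7 = 1
C(7,4) = 35
C(7,4) = 35
dim_A + dim_B = 35 + 35 = 70


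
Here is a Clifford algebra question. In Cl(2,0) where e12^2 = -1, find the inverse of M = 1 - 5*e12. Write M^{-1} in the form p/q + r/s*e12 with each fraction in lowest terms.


M = 1 - 5*e12, where e12^2 = -1.
Since M commutes with its reverse ~M = a - b*e12, M * ~M = a^2 - b^2*e12^2 = a^2 + b^2.
So M^{-1} = ~M / (a^2 + b^2) = (a - b*e12)/(a^2 + b^2).
a^2 + b^2 = 1 + 25 = 26
Scalar part = 1/26 = 1/26
Bivector coeff = 5/26 = 5/26
M^{-1} = 1/26 + 5/26*e12


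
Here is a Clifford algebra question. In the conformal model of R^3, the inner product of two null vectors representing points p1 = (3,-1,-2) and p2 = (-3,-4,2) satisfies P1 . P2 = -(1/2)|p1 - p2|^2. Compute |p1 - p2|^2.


p1 - p2 = (6, 3, -4)
|p1 - p2|^2 = 6^2 + 3^2 + (-4)^2
= 36 + 9 + 16
= 61


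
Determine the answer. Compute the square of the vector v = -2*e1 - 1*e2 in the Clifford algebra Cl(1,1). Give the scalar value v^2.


v^2 = sum of c_i^2 * e_i^2
Positive signature terms (e_i^2 = +1): (-2)^2 = 4
Negative signature terms (e_j^2 = -1): (-1)^2 = 1
v^2 = 4 - 1 = 3


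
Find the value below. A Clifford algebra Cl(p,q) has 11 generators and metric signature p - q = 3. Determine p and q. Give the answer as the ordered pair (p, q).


We need p + q = 11 and p - q = 3.
Adding: 2p = 11 + 3 = 14, so p = 7.
Then q = 11 - 7 = 4.
(p, q) = (7, 4)


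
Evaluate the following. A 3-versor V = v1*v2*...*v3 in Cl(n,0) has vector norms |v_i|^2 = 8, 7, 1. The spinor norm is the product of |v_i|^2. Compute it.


Spinor norm N(V) = |v1|^2 * |v2|^2 * ... * |v3|^2
= 8 * 7 * 1
Running product: 8, 56, 56
N(V) = 56


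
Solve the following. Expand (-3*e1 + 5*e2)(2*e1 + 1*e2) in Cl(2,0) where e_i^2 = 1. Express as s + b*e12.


Expand: (-3*e1 + 5*e2)(2*e1 + 1*e2)
= (-3)*2*e1e1 + (-3)*1*e1e2 + 5*2*e2e1 + 5*1*e2e2
Using e1^2 = e2^2 = 1, e2e1 = -e1e2:
Scalar part s = (-3)*2 + 5*1 = -6 + 5 = -1
Bivector part b = (-3)*1 - 5*2 = -3 - 10 = -13
uv = -1 - 13*e12


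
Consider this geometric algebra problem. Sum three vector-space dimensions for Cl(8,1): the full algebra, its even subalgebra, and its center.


n = 8 + 1 = 9
Total dim = 2^9 = 512
Even subalgebra dim = 2^8 = 256
n is odd, so center dim = 2
Sum = 512 + 256 + 2 = 770


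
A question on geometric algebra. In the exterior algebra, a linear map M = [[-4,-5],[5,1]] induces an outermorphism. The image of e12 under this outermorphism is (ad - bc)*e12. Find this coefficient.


The outermorphism of a linear map f sends e1^e2 to f(e1)^f(e2).
f(e1) = -4*e1 + 5*e2
f(e2) = -5*e1 + 1*e2
f(e1) ^ f(e2) = (-4*e1 + 5*e2) ^ (-5*e1 + 1*e2)
= (-4)*1*e12 + 5*(-5)*e21
= (-4 - (-25))*e12
= 21*e12
Coefficient = 21


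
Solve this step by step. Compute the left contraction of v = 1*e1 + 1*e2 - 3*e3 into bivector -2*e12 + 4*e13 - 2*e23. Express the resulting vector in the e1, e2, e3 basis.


Left contraction v _| B = <vB>_1 (grade-1 part of the geometric product vB).
Using e1_|e12 = e2, e2_|e12 = -e1, e1_|e13 = e3, e3_|e13 = -e1, e2_|e23 = e3, e3_|e23 = -e2:
e1 coeff: -v2*b12 - v3*b13 = -(1)*(-2) - (-3)*(4) = 14
e2 coeff: v1*b12 - v3*b23 = (1)*(-2) - (-3)*(-2) = -8
e3 coeff: v1*b13 + v2*b23 = (1)*(4) + (1)*(-2) = 2
v _| B = 14*e1 - 8*e2 + 2*e3


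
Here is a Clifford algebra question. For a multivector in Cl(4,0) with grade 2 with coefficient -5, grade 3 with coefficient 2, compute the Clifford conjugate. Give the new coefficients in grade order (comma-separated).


Clifford conjugate sign for grade k: (-1)^(k(k+1)/2)
Grade 2: (-1)^(2*3/2) = (-1)^3 = -1, coeff -5 -> 5
Grade 3: (-1)^(3*4/2) = (-1)^6 = 1, coeff 2 -> 2
Conjugated coefficients: 5, 2


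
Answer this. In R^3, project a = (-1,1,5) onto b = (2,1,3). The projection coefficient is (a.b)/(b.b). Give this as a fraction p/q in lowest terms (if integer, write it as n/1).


Projection coefficient = (a . b) / (b . b)
a . b = (-1)*2 + 1*1 + 5*3
= -2 + 1 + 15 = 14
b . b = 2^2 + 1^2 + 3^2
= 4 + 1 + 9 = 14
Coefficient = 14/14
In lowest terms: 1/1


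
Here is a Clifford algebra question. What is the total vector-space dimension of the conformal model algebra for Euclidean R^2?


The conformal model of R^2 uses Cl(3,1): the 2 Euclidean generators plus two extra orthogonal generators e+ (e+^2 = +1) and e- (e-^2 = -1), from which the null vectors e0, einf are built.
Number of generators m = 2 + 2 = 4.
dim Cl(p,q) = 2^m = 2^4 = 16


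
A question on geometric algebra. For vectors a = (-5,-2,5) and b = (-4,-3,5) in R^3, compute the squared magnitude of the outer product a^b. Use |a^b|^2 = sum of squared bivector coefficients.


a wedge b = (a1*b2 - a2*b1)*e12 + (a1*b3 - a3*b1)*e13 + (a2*b3 - a3*b2)*e23
e12 coeff: (-5)*(-3) - (-2)*(-4) = 15 - 8 = 7
e13 coeff: (-5)*5 - 5*(-4) = -25 - (-20) = -5
e23 coeff: (-2)*5 - 5*(-3) = -10 - (-15) = 5
|a wedge b|^2 = 7^2 + (-5)^2 + 5^2
= 49 + 25 + 25
= 99


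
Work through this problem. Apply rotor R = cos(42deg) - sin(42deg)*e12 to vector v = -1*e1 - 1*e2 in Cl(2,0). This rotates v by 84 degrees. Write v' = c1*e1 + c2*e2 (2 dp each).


Rotor R = cos(42deg) - sin(42deg)*e12
Rotation angle theta = 2 * 42 = 84 degrees
v' = R*v*~R rotates v by theta.
cos(84deg) = 0.1045, sin(84deg) = 0.9945
v'_1 = -1*cos(84deg) - (-1)*sin(84deg)
= -1*0.1045 - (-1)*0.9945
= 0.89
v'_2 = -1*sin(84deg) + (-1)*cos(84deg)
= -1*0.9945 + (-1)*0.1045
= -1.10
v' = 0.89*e1 - 1.10*e2


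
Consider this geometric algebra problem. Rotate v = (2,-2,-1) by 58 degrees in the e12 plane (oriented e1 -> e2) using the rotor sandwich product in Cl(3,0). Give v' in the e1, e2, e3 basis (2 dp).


Rotor R = cos(29deg) - sin(29deg)*e12
Rotation angle theta = 2 * 29 = 58 degrees in the e12 plane (e1 -> e2).
The component perpendicular to the plane (e3) is invariant: v'_3 = v3 = -1.00
cos(58deg) = 0.5299, sin(58deg) = 0.8480
v'_1 = v1*cos(theta) - v2*sin(theta) = 2*0.5299 - (-2)*0.8480 = 2.76
v'_2 = v1*sin(theta) + v2*cos(theta) = 2*0.8480 + (-2)*0.5299 = 0.64
v' = 2.76*e1 + 0.64*e2 - 1.00*e3


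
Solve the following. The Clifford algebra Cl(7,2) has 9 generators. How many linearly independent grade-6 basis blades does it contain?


Number of grade-k basis blades in Cl(p,q) with n = p + q is C(n, k).
n = 7 + 2 = 9
C(9, 6) = 9! / (6! * 3!)
= 362880 / (720 * 6)
= 84


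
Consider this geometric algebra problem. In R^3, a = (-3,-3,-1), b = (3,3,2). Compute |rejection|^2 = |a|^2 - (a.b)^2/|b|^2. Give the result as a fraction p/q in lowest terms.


|a|^2 = (-3)^2 + (-3)^2 + (-1)^2 = 19
|b|^2 = 3^2 + 3^2 + 2^2 = 22
a . b = (-3)*3 + (-3)*3 + (-1)*2 = -20
(a.b)^2 = (-20)^2 = 400
|rej|^2 = 19 - 400/22
= (418 - 400)/22
= 18/22
In lowest terms: 9/11


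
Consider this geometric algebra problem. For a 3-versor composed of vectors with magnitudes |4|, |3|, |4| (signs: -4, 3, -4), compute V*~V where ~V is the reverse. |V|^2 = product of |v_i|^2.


Each vector v_i has |v_i|^2 = s_i^2
Squared scales: (-4)^2 = 16, 3^2 = 9, (-4)^2 = 16
|V|^2 = 16 * 9 * 16
= 2304


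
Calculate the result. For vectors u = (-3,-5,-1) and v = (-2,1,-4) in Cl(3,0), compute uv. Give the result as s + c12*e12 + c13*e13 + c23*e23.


In Cl(3,0): e_i^2 = 1, e_ie_j = -e_je_i for i != j.
Scalar part = u . v = (-3)*(-2) + (-5)*1 + (-1)*(-4)
= 6 + (-5) + 4 = 5
e12 coeff = (-3)*1 - (-5)*(-2) = -3 - 10 = -13
e13 coeff = (-3)*(-4) - (-1)*(-2) = 12 - 2 = 10
e23 coeff = (-5)*(-4) - (-1)*1 = 20 - (-1) = 21
uv = 5 - 13*e12 + 10*e13 + 21*e23


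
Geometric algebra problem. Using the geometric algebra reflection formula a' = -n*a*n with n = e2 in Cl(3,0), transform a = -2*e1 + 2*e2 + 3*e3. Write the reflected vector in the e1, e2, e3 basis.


Reflection formula: a' = -n*a*n, with n = e2 (unit vector, n^2 = 1).
For reflection through hyperplane perp to e2:
The component along e2 flips sign, others stay.
a = (-2, 2, 3)
a' = (-2, -2, 3)
a' = -2*e1 - 2*e2 + 3*e3


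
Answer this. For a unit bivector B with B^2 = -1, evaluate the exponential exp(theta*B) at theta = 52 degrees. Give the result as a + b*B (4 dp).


For a unit bivector B with B^2 = -1, the exponential series gives
e^(theta*B) = cos(theta) + sin(theta)*B (the GA analogue of Euler's formula).
theta = 52 degrees = 0.907571 rad
cos(52 deg) = 0.6157
sin(52 deg) = 0.7880
exp(theta*B) = 0.6157 + 0.7880*B


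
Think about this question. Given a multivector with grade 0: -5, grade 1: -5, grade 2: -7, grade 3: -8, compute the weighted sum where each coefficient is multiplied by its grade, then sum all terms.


Grade-weighted sum = sum of grade_k * coefficient_k
0*(-5) = 0
1*(-5) = -5
2*(-7) = -14
3*(-8) = -24
Total = 0 + (-5) + (-14) + (-24) = -43


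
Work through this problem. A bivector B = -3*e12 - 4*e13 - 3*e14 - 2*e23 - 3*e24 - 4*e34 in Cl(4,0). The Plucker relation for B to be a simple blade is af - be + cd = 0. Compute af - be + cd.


Plucker relation: af - be + cd
a*f = (-3)*(-4) = 12
b*e = (-4)*(-3) = 12
c*d = (-3)*(-2) = 6
af - be + cd = 12 - 12 + 6
= 6


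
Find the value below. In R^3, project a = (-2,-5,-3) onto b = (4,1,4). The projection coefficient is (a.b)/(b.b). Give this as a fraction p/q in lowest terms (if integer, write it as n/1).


Projection coefficient = (a . b) / (b . b)
a . b = (-2)*4 + (-5)*1 + (-3)*4
= -8 + (-5) + (-12) = -25
b . b = 4^2 + 1^2 + 4^2
= 16 + 1 + 16 = 33
Coefficient = -25/33
In lowest terms: -25/33


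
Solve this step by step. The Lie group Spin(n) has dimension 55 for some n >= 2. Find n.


dim Spin(n) = dim so(n) = n(n-1)/2.
Solve n(n-1)/2 = 55, i.e. n^2 - n - 110 = 0.
Discriminant = 1 + 8*55 = 441
n = (1 + sqrt(441))/2 = (1 + 21)/2 = 11


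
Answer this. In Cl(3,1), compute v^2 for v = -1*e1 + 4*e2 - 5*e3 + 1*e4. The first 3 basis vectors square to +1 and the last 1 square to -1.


v^2 = sum of c_i^2 * e_i^2
Positive signature terms (e_i^2 = +1): (-1)^2 + 4^2 + (-5)^2 = 42
Negative signature terms (e_j^2 = -1): 1^2 = 1
v^2 = 42 - 1 = 41


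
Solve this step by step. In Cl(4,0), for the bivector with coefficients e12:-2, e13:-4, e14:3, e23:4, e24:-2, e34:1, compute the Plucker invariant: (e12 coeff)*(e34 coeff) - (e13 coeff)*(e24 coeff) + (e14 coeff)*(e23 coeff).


Plucker relation: af - be + cd
a*f = (-2)*1 = -2
b*e = (-4)*(-2) = 8
c*d = 3*4 = 12
af - be + cd = -2 - 8 + 12
= 2


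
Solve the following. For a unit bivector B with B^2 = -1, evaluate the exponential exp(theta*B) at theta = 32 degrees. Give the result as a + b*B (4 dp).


For a unit bivector B with B^2 = -1, the exponential series gives
e^(theta*B) = cos(theta) + sin(theta)*B (the GA analogue of Euler's formula).
theta = 32 degrees = 0.558505 rad
cos(32 deg) = 0.8480
sin(32 deg) = 0.5299
exp(theta*B) = 0.8480 + 0.5299*B


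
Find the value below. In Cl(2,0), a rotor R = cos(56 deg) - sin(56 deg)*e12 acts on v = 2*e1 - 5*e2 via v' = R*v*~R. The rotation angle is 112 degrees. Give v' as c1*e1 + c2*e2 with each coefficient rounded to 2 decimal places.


Rotor R = cos(56deg) - sin(56deg)*e12
Rotation angle theta = 2 * 56 = 112 degrees
v' = R*v*~R rotates v by theta.
cos(112deg) = -0.3746, sin(112deg) = 0.9272
v'_1 = 2*cos(112deg) - (-5)*sin(112deg)
= 2*(-0.3746) - (-5)*0.9272
= 3.89
v'_2 = 2*sin(112deg) + (-5)*cos(112deg)
= 2*0.9272 + (-5)*(-0.3746)
= 3.73
v' = 3.89*e1 + 3.73*e2


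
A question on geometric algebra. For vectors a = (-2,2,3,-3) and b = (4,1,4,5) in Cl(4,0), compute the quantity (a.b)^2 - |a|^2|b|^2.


a . b = (-2)*4 + 2*1 + 3*4 + (-3)*5
= -8 + 2 + 12 + (-15) = -9
|a|^2 = (-2)^2 + 2^2 + 3^2 + (-3)^2 = 26
|b|^2 = 4^2 + 1^2 + 4^2 + 5^2 = 58
(a.b)^2 = (-9)^2 = 81
|a|^2 * |b|^2 = 26 * 58 = 1508
Result = 81 - 1508 = -1427


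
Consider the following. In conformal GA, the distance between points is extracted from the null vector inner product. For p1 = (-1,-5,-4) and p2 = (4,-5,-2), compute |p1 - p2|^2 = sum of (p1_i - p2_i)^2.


p1 - p2 = (-5, 0, -2)
|p1 - p2|^2 = (-5)^2 + 0^2 + (-2)^2
= 25 + 0 + 4
= 29


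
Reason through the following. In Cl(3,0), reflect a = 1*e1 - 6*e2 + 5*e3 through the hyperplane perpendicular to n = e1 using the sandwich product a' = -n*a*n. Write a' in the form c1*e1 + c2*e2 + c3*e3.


Reflection formula: a' = -n*a*n, with n = e1 (unit vector, n^2 = 1).
For reflection through hyperplane perp to e1:
The component along e1 flips sign, others stay.
a = (1, -6, 5)
a' = (-1, -6, 5)
a' = -1*e1 - 6*e2 + 5*e3


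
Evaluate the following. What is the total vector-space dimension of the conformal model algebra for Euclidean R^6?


The conformal model of R^6 uses Cl(7,1): the 6 Euclidean generators plus two extra orthogonal generators e+ (e+^2 = +1) and e- (e-^2 = -1), from which the null vectors e0, einf are built.
Number of generators m = 6 + 2 = 8.
dim Cl(p,q) = 2^m = 2^8 = 256


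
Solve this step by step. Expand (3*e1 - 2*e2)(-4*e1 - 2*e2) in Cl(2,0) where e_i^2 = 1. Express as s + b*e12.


Expand: (3*e1 - 2*e2)(-4*e1 - 2*e2)
= 3*(-4)*e1e1 + 3*(-2)*e1e2 + (-2)*(-4)*e2e1 + (-2)*(-2)*e2e2
Using e1^2 = e2^2 = 1, e2e1 = -e1e2:
Scalar part s = 3*(-4) + (-2)*(-2) = -12 + 4 = -8
Bivector part b = 3*(-2) - (-2)*(-4) = -6 - 8 = -14
uv = -8 - 14*e12


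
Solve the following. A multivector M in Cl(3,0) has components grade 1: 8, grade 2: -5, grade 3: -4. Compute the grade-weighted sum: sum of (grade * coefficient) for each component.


Grade-weighted sum = sum of grade_k * coefficient_k
1*8 = 8
2*(-5) = -10
3*(-4) = -12
Total = 8 + (-10) + (-12) = -14


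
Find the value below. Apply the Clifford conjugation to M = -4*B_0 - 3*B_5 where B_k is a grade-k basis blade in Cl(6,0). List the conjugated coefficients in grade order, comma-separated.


Clifford conjugate sign for grade k: (-1)^(k(k+1)/2)
Grade 0: (-1)^(0*1/2) = (-1)^0 = 1, coeff -4 -> -4
Grade 5: (-1)^(5*6/2) = (-1)^15 = -1, coeff -3 -> 3
Conjugated coefficients: -4, 3


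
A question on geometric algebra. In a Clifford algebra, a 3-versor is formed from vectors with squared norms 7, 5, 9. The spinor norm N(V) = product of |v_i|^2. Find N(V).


Spinor norm N(V) = |v1|^2 * |v2|^2 * ... * |v3|^2
= 7 * 5 * 9
Running product: 7, 35, 315
N(V) = 315


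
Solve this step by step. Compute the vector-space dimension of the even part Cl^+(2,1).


Even subalgebra dimension = 2^(n-1)
n = 2 + 1 = 3
2^(3 - 1) = 2^2 = 4
Verification: sum of C(3,k) for even k = 1 + 3 = 4
Result = 4


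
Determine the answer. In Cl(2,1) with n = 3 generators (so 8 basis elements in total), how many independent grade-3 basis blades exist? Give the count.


Number of grade-k basis blades in Cl(p,q) with n = p + q is C(n, k).
n = 2 + 1 = 3
C(3, 3) = 3! / (3! * 0!)
= 6 / (6 * 1)
= 1


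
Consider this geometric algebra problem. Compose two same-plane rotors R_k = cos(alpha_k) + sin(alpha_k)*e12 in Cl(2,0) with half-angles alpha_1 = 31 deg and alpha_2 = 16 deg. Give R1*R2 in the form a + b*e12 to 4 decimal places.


Same-plane rotors commute and their half-angles add:
R1*R2 = cos(a1 + a2) + sin(a1 + a2)*e12.
a1 + a2 = 31 + 16 = 47 deg
cos(47 deg) = 0.6820
sin(47 deg) = 0.7314
R1*R2 = 0.6820 + 0.7314*e12


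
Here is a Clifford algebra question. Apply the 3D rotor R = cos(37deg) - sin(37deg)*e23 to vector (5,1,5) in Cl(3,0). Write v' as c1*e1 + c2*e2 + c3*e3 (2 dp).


Rotor R = cos(37deg) - sin(37deg)*e23
Rotation angle theta = 2 * 37 = 74 degrees in the e23 plane (e2 -> e3).
The component perpendicular to the plane (e1) is invariant: v'_1 = v1 = 5.00
cos(74deg) = 0.2756, sin(74deg) = 0.9613
v'_2 = v2*cos(theta) - v3*sin(theta) = 1*0.2756 - 5*0.9613 = -4.53
v'_3 = v2*sin(theta) + v3*cos(theta) = 1*0.9613 + 5*0.2756 = 2.34
v' = 5.00*e1 - 4.53*e2 + 2.34*e3


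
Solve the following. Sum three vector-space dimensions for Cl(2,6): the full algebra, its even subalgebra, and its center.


n = 2 + 6 = 8
Total dim = 2^8 = 256
Even subalgebra dim = 2^7 = 128
n is even, so center dim = 1
Sum = 256 + 128 + 1 = 385


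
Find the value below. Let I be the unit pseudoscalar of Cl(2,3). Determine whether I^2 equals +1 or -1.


The pseudoscalar I = e1...e_n (product of all n generators) of Cl(p,q) satisfies I^2 = (-1)^(q + n(n-1)/2).
p = 2, q = 3, n = p + q = 5
n(n-1)/2 = 5 * 4 / 2 = 10
Exponent = q + n(n-1)/2 = 3 + 10 = 13
I^2 = (-1)^13 = -1


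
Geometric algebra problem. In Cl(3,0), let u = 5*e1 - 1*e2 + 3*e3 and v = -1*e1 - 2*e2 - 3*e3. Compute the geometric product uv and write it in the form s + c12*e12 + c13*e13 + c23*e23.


In Cl(3,0): e_i^2 = 1, e_ie_j = -e_je_i for i != j.
Scalar part = u . v = 5*(-1) + (-1)*(-2) + 3*(-3)
= -5 + 2 + (-9) = -12
e12 coeff = 5*(-2) - (-1)*(-1) = -10 - 1 = -11
e13 coeff = 5*(-3) - 3*(-1) = -15 - (-3) = -12
e23 coeff = (-1)*(-3) - 3*(-2) = 3 - (-6) = 9
uv = -12 - 11*e12 - 12*e13 + 9*e23


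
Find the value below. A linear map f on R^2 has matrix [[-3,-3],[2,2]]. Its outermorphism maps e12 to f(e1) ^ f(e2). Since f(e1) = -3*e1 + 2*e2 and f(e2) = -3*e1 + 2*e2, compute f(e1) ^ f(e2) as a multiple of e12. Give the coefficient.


The outermorphism of a linear map f sends e1^e2 to f(e1)^f(e2).
f(e1) = -3*e1 + 2*e2
f(e2) = -3*e1 + 2*e2
f(e1) ^ f(e2) = (-3*e1 + 2*e2) ^ (-3*e1 + 2*e2)
= (-3)*2*e12 + 2*(-3)*e21
= (-6 - (-6))*e12
= 0*e12
Coefficient = 0


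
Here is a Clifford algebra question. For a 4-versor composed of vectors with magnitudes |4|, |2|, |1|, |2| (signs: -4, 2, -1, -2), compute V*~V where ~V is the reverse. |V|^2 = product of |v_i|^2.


Each vector v_i has |v_i|^2 = s_i^2
Squared scales: (-4)^2 = 16, 2^2 = 4, (-1)^2 = 1, (-2)^2 = 4
|V|^2 = 16 * 4 * 1 * 4
= 256


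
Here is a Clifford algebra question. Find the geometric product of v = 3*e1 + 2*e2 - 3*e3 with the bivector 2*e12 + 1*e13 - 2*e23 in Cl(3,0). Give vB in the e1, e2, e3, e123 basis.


vB has grade-1 (vector) and grade-3 (trivector) parts: vB = (v _| B) + (v ^ B).
Vector part <vB>_1:
  e1: -v2*b12 - v3*b13 = -(2)*(2) - (-3)*(1) = -1
  e2: v1*b12 - v3*b23 = (3)*(2) - (-3)*(-2) = 0
  e3: v1*b13 + v2*b23 = (3)*(1) + (2)*(-2) = -1
Trivector part <vB>_3:
  e123: v1*b23 - v2*b13 + v3*b12 = (3)*(-2) - (2)*(1) + (-3)*(2) = -14
vB = -1*e1 + 0*e2 - 1*e3 - 14*e123


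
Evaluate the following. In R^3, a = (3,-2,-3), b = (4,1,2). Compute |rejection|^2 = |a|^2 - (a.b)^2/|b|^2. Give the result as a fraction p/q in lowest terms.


|a|^2 = 3^2 + (-2)^2 + (-3)^2 = 22
|b|^2 = 4^2 + 1^2 + 2^2 = 21
a . b = 3*4 + (-2)*1 + (-3)*2 = 4
(a.b)^2 = 4^2 = 16
|rej|^2 = 22 - 16/21
= (462 - 16)/21
= 446/21
In lowest terms: 446/21


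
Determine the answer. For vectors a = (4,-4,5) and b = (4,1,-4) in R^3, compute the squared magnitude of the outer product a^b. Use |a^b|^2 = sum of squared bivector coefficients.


a wedge b = (a1*b2 - a2*b1)*e12 + (a1*b3 - a3*b1)*e13 + (a2*b3 - a3*b2)*e23
e12 coeff: 4*1 - (-4)*4 = 4 - (-16) = 20
e13 coeff: 4*(-4) - 5*4 = -16 - 20 = -36
e23 coeff: (-4)*(-4) - 5*1 = 16 - 5 = 11
|a wedge b|^2 = 20^2 + (-36)^2 + 11^2
= 400 + 1296 + 121
= 1817


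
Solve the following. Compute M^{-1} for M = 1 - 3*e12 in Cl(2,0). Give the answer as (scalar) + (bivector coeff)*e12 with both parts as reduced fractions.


M = 1 - 3*e12, where e12^2 = -1.
Since M commutes with its reverse ~M = a - b*e12, M * ~M = a^2 - b^2*e12^2 = a^2 + b^2.
So M^{-1} = ~M / (a^2 + b^2) = (a - b*e12)/(a^2 + b^2).
a^2 + b^2 = 1 + 9 = 10
Scalar part = 1/10 = 1/10
Bivector coeff = 3/10 = 3/10
M^{-1} = 1/10 + 3/10*e12


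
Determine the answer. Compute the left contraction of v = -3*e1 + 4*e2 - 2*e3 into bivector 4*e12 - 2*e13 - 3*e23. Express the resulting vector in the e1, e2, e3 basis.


Left contraction v _| B = <vB>_1 (grade-1 part of the geometric product vB).
Using e1_|e12 = e2, e2_|e12 = -e1, e1_|e13 = e3, e3_|e13 = -e1, e2_|e23 = e3, e3_|e23 = -e2:
e1 coeff: -v2*b12 - v3*b13 = -(4)*(4) - (-2)*(-2) = -20
e2 coeff: v1*b12 - v3*b23 = (-3)*(4) - (-2)*(-3) = -18
e3 coeff: v1*b13 + v2*b23 = (-3)*(-2) + (4)*(-3) = -6
v _| B = -20*e1 - 18*e2 - 6*e3


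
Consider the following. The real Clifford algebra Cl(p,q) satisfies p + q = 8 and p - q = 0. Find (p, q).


We need p + q = 8 and p - q = 0.
Adding: 2p = 8 + 0 = 8, so p = 4.
Then q = 8 - 4 = 4.
(p, q) = (4, 4)


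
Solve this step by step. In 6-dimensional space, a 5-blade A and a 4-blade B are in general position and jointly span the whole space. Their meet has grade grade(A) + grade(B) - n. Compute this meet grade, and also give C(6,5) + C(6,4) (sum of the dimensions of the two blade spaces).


Meet grade = grade(A) + grade(B) - n
= 5 + 4 - 6 = 3
C(6,5) = 6
C(6,4) = 15
dim_A + dim_B = 6 + 15 = 21


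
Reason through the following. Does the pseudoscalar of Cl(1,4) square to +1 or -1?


The pseudoscalar I = e1...e_n (product of all n generators) of Cl(p,q) satisfies I^2 = (-1)^(q + n(n-1)/2).
p = 1, q = 4, n = p + q = 5
n(n-1)/2 = 5 * 4 / 2 = 10
Exponent = q + n(n-1)/2 = 4 + 10 = 14
I^2 = (-1)^14 = +1


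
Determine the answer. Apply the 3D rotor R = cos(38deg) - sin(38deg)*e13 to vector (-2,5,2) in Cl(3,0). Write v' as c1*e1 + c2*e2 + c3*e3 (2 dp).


Rotor R = cos(38deg) - sin(38deg)*e13
Rotation angle theta = 2 * 38 = 76 degrees in the e13 plane (e1 -> e3).
The component perpendicular to the plane (e2) is invariant: v'_2 = v2 = 5.00
cos(76deg) = 0.2419, sin(76deg) = 0.9703
v'_1 = v1*cos(theta) - v3*sin(theta) = -2*0.2419 - 2*0.9703 = -2.42
v'_3 = v1*sin(theta) + v3*cos(theta) = -2*0.9703 + 2*0.2419 = -1.46
v' = -2.42*e1 + 5.00*e2 - 1.46*e3


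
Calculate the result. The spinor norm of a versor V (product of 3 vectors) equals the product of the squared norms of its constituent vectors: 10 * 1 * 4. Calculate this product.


Spinor norm N(V) = |v1|^2 * |v2|^2 * ... * |v3|^2
= 10 * 1 * 4
Running product: 10, 10, 40
N(V) = 40


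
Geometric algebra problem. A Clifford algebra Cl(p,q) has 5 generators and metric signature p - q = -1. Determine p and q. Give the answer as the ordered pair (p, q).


We need p + q = 5 and p - q = -1.
Adding: 2p = 5 + (-1) = 4, so p = 2.
Then q = 5 - 2 = 3.
(p, q) = (2, 3)


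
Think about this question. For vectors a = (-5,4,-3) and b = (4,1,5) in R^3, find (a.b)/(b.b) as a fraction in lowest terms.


Projection coefficient = (a . b) / (b . b)
a . b = (-5)*4 + 4*1 + (-3)*5
= -20 + 4 + (-15) = -31
b . b = 4^2 + 1^2 + 5^2
= 16 + 1 + 25 = 42
Coefficient = -31/42
In lowest terms: -31/42


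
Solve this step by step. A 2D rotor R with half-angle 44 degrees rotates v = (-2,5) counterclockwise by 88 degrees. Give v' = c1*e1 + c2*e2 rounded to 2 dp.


Rotor R = cos(44deg) - sin(44deg)*e12
Rotation angle theta = 2 * 44 = 88 degrees
v' = R*v*~R rotates v by theta.
cos(88deg) = 0.0349, sin(88deg) = 0.9994
v'_1 = -2*cos(88deg) - 5*sin(88deg)
= -2*0.0349 - 5*0.9994
= -5.07
v'_2 = -2*sin(88deg) + 5*cos(88deg)
= -2*0.9994 + 5*0.0349
= -1.82
v' = -5.07*e1 - 1.82*e2


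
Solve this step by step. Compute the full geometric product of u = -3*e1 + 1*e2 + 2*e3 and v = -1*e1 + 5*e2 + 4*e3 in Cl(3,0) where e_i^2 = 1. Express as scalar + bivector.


In Cl(3,0): e_i^2 = 1, e_ie_j = -e_je_i for i != j.
Scalar part = u . v = (-3)*(-1) + 1*5 + 2*4
= 3 + 5 + 8 = 16
e12 coeff = (-3)*5 - 1*(-1) = -15 - (-1) = -14
e13 coeff = (-3)*4 - 2*(-1) = -12 - (-2) = -10
e23 coeff = 1*4 - 2*5 = 4 - 10 = -6
uv = 16 - 14*e12 - 10*e13 - 6*e23


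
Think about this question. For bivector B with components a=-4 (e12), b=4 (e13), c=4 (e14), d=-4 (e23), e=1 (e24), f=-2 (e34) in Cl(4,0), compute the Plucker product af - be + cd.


Plucker relation: af - be + cd
a*f = (-4)*(-2) = 8
b*e = 4*1 = 4
c*d = 4*(-4) = -16
af - be + cd = 8 - 4 + (-16)
= -12


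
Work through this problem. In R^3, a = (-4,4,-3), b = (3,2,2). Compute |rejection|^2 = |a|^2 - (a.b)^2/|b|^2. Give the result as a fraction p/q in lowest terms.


|a|^2 = (-4)^2 + 4^2 + (-3)^2 = 41
|b|^2 = 3^2 + 2^2 + 2^2 = 17
a . b = (-4)*3 + 4*2 + (-3)*2 = -10
(a.b)^2 = (-10)^2 = 100
|rej|^2 = 41 - 100/17
= (697 - 100)/17
= 597/17
In lowest terms: 597/17


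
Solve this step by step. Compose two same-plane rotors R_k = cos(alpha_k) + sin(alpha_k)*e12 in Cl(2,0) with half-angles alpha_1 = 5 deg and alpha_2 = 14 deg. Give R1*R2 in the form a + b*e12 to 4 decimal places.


Same-plane rotors commute and their half-angles add:
R1*R2 = cos(a1 + a2) + sin(a1 + a2)*e12.
a1 + a2 = 5 + 14 = 19 deg
cos(19 deg) = 0.9455
sin(19 deg) = 0.3256
R1*R2 = 0.9455 + 0.3256*e12


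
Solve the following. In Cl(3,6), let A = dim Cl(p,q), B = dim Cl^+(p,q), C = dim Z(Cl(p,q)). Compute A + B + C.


n = 3 + 6 = 9
Total dim = 2^9 = 512
Even subalgebra dim = 2^8 = 256
n is odd, so center dim = 2
Sum = 512 + 256 + 2 = 770


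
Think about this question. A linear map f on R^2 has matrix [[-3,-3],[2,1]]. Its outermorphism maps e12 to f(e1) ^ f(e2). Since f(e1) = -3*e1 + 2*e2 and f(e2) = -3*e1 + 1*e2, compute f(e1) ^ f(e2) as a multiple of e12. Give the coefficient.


The outermorphism of a linear map f sends e1^e2 to f(e1)^f(e2).
f(e1) = -3*e1 + 2*e2
f(e2) = -3*e1 + 1*e2
f(e1) ^ f(e2) = (-3*e1 + 2*e2) ^ (-3*e1 + 1*e2)
= (-3)*1*e12 + 2*(-3)*e21
= (-3 - (-6))*e12
= 3*e12
Coefficient = 3


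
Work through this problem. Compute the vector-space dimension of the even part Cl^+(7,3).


Even subalgebra dimension = 2^(n-1)
n = 7 + 3 = 10
2^(10 - 1) = 2^9 = 512
Verification: sum of C(10,k) for even k = 1 + 45 + 210 + 210 + 45 + 1 = 512
Result = 512


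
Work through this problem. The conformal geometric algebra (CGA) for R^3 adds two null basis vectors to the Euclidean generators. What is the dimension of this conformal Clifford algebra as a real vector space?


The conformal model of R^3 uses Cl(4,1): the 3 Euclidean generators plus two extra orthogonal generators e+ (e+^2 = +1) and e- (e-^2 = -1), from which the null vectors e0, einf are built.
Number of generators m = 3 + 2 = 5.
dim Cl(p,q) = 2^m = 2^5 = 32


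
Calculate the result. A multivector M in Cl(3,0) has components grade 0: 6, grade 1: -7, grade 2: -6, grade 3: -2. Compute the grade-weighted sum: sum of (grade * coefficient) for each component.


Grade-weighted sum = sum of grade_k * coefficient_k
0*6 = 0
1*(-7) = -7
2*(-6) = -12
3*(-2) = -6
Total = 0 + (-7) + (-12) + (-6) = -25


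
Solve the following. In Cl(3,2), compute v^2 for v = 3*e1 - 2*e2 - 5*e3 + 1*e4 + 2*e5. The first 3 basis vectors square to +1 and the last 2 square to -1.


v^2 = sum of c_i^2 * e_i^2
Positive signature terms (e_i^2 = +1): 3^2 + (-2)^2 + (-5)^2 = 38
Negative signature terms (e_j^2 = -1): 1^2 + 2^2 = 5
v^2 = 38 - 5 = 33


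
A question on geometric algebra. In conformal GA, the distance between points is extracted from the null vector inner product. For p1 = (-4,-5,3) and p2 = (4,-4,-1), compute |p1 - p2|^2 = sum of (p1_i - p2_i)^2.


p1 - p2 = (-8, -1, 4)
|p1 - p2|^2 = (-8)^2 + (-1)^2 + 4^2
= 64 + 1 + 16
= 81


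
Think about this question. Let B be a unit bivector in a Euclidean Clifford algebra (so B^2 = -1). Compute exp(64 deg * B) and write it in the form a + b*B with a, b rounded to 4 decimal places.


For a unit bivector B with B^2 = -1, the exponential series gives
e^(theta*B) = cos(theta) + sin(theta)*B (the GA analogue of Euler's formula).
theta = 64 degrees = 1.117011 rad
cos(64 deg) = 0.4384
sin(64 deg) = 0.8988
exp(theta*B) = 0.4384 + 0.8988*B


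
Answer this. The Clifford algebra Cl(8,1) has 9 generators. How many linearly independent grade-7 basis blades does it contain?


Number of grade-k basis blades in Cl(p,q) with n = p + q is C(n, k).
n = 8 + 1 = 9
C(9, 7) = 9! / (7! * 2!)
= 362880 / (5040 * 2)
= 36


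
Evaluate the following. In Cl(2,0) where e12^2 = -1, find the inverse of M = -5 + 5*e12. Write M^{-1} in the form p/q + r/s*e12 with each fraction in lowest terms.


M = -5 + 5*e12, where e12^2 = -1.
Since M commutes with its reverse ~M = a - b*e12, M * ~M = a^2 - b^2*e12^2 = a^2 + b^2.
So M^{-1} = ~M / (a^2 + b^2) = (a - b*e12)/(a^2 + b^2).
a^2 + b^2 = 25 + 25 = 50
Scalar part = -5/50 = -1/10
Bivector coeff = -5/50 = -1/10
M^{-1} = -1/10 - 1/10*e12


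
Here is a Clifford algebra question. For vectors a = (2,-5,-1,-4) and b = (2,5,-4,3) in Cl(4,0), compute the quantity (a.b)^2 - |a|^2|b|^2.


a . b = 2*2 + (-5)*5 + (-1)*(-4) + (-4)*3
= 4 + (-25) + 4 + (-12) = -29
|a|^2 = 2^2 + (-5)^2 + (-1)^2 + (-4)^2 = 46
|b|^2 = 2^2 + 5^2 + (-4)^2 + 3^2 = 54
(a.b)^2 = (-29)^2 = 841
|a|^2 * |b|^2 = 46 * 54 = 2484
Result = 841 - 2484 = -1643
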